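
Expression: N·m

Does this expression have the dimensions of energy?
Yes

The expression N·m has dimensions [L^2 M T^-2], which is exactly energy [L^2 M T^-2].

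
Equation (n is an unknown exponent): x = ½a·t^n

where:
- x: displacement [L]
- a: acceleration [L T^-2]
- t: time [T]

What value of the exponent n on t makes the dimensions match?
n = 2

x has dimensions [L]; t has dimensions [T].
The rest of the RHS has dimensions [L T^-2], so t^n must supply [T^2].
With n = 2: ½a·t^2 has dimensions [L], matching the LHS ✓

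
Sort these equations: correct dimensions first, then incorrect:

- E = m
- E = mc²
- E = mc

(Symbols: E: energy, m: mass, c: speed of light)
Dimensionally correct: E = mc²
Dimensionally incorrect: E = m, E = mc
Ordered (correct first, then incorrect): E = mc², E = m, E = mc

- E = m: LHS [L^2 M T^-2], RHS [M] → incorrect ✗
- E = mc²: LHS [L^2 M T^-2], RHS [L^2 M T^-2] → correct ✓
- E = mc: LHS [L^2 M T^-2], RHS [L M T^-1] → incorrect ✗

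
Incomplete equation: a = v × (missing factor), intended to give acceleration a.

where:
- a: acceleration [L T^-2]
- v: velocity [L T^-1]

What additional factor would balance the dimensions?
1/t (inverse time), dimensions [T^-1]

a has dimensions [L T^-2] and v has dimensions [L T^-1].
The missing factor must have dimensions [L T^-2] / [L T^-1] = [T^-1], i.e. inverse time (1/t).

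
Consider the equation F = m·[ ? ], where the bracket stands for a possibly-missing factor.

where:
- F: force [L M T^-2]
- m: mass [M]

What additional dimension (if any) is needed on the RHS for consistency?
[L T^-2] — acceleration (e.g. a)

F has dimensions [L M T^-2]; m has dimensions [M].
The bracketed factor must supply [L M T^-2] / [M] = [L T^-2].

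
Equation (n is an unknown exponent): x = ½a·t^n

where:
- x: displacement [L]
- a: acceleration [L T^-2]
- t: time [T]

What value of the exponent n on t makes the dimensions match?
n = 2

x has dimensions [L]; t has dimensions [T].
The rest of the RHS has dimensions [L T^-2], so t^n must supply [T^2].
With n = 2: ½a·t^2 has dimensions [L], matching the LHS ✓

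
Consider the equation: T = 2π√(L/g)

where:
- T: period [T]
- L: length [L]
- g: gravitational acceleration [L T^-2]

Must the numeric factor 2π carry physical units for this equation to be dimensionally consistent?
No

T has dimensions [T] and √(L/g) already has dimensions [T], so the equation balances without 2π contributing any dimensions. 2π is a pure (dimensionless) number; changing or removing it would not affect dimensional consistency.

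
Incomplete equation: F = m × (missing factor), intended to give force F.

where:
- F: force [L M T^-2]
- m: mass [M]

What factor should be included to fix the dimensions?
a (acceleration), dimensions [L T^-2]

F has dimensions [L M T^-2] and m has dimensions [M].
The missing factor must have dimensions [L M T^-2] / [M] = [L T^-2], i.e. acceleration (a).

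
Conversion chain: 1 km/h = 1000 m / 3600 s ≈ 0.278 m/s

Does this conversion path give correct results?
The chain is correct (no errors).

Correct: 1 km = 1000 m, 1 h = 3600 s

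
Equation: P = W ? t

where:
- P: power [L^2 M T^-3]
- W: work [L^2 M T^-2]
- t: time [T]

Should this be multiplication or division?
division (÷): P = W ÷ t

P [L^2 M T^-3]; W [L^2 M T^-2]; t [T].
W × t → [L^2 M T^-1] ✗
W ÷ t → [L^2 M T^-3] ✓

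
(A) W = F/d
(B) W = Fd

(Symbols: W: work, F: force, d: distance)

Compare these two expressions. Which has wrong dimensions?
(A)

(A) W = F/d: LHS [L^2 M T^-2], RHS [M T^-2] ✗
(B) W = Fd: LHS [L^2 M T^-2], RHS [L^2 M T^-2] ✓

Expression (A) W = F/d is dimensionally incorrect.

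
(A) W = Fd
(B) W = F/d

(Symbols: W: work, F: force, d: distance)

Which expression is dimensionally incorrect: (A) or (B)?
(B)

(A) W = Fd: LHS [L^2 M T^-2], RHS [L^2 M T^-2] ✓
(B) W = F/d: LHS [L^2 M T^-2], RHS [M T^-2] ✗

Expression (B) W = F/d is dimensionally incorrect.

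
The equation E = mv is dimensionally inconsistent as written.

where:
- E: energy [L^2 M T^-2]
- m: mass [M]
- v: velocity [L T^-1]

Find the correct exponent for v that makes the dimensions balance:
The exponent of v should be 2: E = mv^2

The LHS E has dimensions [L^2 M T^-2]; v has dimensions [L T^-1].
As written, the RHS mv (exponent 1 on v) has dimensions [L M T^-1], which does not match.
With exponent 2, the RHS mv^2 has dimensions [L^2 M T^-2], matching the LHS.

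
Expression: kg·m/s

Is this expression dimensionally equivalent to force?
No

The expression kg·m/s has dimensions [L M T^-1], but force has dimensions [L M T^-2].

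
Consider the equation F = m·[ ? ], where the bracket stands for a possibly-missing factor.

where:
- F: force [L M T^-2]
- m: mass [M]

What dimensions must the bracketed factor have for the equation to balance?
[L T^-2] — acceleration (e.g. a)

F has dimensions [L M T^-2]; m has dimensions [M].
The bracketed factor must supply [L M T^-2] / [M] = [L T^-2].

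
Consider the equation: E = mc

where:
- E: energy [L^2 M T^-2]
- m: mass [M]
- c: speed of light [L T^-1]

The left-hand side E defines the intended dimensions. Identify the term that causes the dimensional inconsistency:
The right-hand side term mc

E has dimensions [L^2 M T^-2], but mc has dimensions [L M T^-1], so the term mc is dimensionally wrong for E.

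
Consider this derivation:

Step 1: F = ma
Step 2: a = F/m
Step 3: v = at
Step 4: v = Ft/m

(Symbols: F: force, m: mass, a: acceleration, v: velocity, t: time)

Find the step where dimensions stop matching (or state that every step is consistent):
No step introduces an error — all steps are dimensionally consistent.

Step 1: F = ma → LHS [L M T^-2], RHS [L M T^-2] ✓
Step 2: a = F/m → LHS [L T^-2], RHS [L T^-2] ✓
Step 3: v = at → LHS [L T^-1], RHS [L T^-1] ✓
Step 4: v = Ft/m → LHS [L T^-1], RHS [L T^-1] ✓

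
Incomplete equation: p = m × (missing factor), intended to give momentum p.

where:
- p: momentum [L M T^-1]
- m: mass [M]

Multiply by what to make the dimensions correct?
v (velocity), dimensions [L T^-1]

p has dimensions [L M T^-1] and m has dimensions [M].
The missing factor must have dimensions [L M T^-1] / [M] = [L T^-1], i.e. velocity (v).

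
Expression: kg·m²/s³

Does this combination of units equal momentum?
No

The expression kg·m²/s³ has dimensions [L^2 M T^-3], but momentum has dimensions [L M T^-1].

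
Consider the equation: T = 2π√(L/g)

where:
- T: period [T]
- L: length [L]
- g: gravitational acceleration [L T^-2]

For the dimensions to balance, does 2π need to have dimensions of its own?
No

T has dimensions [T] and √(L/g) already has dimensions [T], so the equation balances without 2π contributing any dimensions. 2π is a pure (dimensionless) number; changing or removing it would not affect dimensional consistency.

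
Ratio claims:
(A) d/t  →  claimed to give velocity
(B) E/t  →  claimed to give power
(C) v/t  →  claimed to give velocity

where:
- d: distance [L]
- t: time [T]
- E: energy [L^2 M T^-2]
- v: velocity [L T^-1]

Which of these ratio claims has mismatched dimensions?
(C) v/t does not give velocity

(A) d/t: [L T^-1] = velocity [L T^-1] ✓
(B) E/t: [L^2 M T^-3] = power [L^2 M T^-3] ✓
(C) v/t: [L T^-2] ≠ velocity [L T^-1] ✗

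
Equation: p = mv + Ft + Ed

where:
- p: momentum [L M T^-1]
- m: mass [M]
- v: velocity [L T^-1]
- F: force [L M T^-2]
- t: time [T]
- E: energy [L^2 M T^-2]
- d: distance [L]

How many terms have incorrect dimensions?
1

LHS p: [L M T^-1]
- mv: [L M T^-1] ✓
- Ft: [L M T^-1] ✓
- Ed: [L^3 M T^-2] ✗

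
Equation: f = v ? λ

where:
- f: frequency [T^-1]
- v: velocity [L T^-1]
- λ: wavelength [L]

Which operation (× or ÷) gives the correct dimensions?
division (÷): f = v ÷ λ

f [T^-1]; v [L T^-1]; λ [L].
v × λ → [L^2 T^-1] ✗
v ÷ λ → [T^-1] ✓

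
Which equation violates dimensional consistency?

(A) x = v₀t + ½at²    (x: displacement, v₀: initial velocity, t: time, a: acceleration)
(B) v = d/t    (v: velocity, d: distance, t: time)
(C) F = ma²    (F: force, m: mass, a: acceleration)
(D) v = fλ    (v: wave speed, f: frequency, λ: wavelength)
(C) F = ma²

The equation (C) F = ma² is dimensionally incorrect.

LHS (F): [L M T^-2]
RHS (ma²): [L^2 M T^-4] ✗

The dimensions do not match. The other three equations balance.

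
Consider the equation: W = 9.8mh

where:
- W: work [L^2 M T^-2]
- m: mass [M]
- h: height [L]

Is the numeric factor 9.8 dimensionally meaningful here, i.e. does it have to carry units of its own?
Yes

W has dimensions [L^2 M T^-2], while mh alone has dimensions [L M]. For the equation to balance, the factor 9.8 must carry dimensions [L T^-2] — it is a dimensional constant (a numerical value of a physical quantity with its units suppressed), not a pure number.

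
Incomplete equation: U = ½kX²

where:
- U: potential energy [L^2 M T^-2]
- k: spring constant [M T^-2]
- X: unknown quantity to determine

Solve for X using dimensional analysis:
X = x (displacement), dimensions [L]

U has dimensions [L^2 M T^-2]; the rest of the RHS (½k) has dimensions [M T^-2].
So X² must have dimensions [L^2], i.e. X has dimensions [L] — X = x (displacement).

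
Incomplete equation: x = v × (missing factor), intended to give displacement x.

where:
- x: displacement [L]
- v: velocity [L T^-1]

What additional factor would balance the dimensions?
t (time), dimensions [T]

x has dimensions [L] and v has dimensions [L T^-1].
The missing factor must have dimensions [L] / [L T^-1] = [T], i.e. time (t).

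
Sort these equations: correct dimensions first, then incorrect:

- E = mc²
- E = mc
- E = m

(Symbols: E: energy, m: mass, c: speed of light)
Dimensionally correct: E = mc²
Dimensionally incorrect: E = mc, E = m
Ordered (correct first, then incorrect): E = mc², E = mc, E = m

- E = mc²: LHS [L^2 M T^-2], RHS [L^2 M T^-2] → correct ✓
- E = mc: LHS [L^2 M T^-2], RHS [L M T^-1] → incorrect ✗
- E = m: LHS [L^2 M T^-2], RHS [M] → incorrect ✗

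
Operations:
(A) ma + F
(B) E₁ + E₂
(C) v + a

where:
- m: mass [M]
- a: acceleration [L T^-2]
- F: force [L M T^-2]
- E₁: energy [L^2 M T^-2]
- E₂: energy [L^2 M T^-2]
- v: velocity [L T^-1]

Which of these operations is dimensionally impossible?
(C) v + a

(A) ma + F: ma [L M T^-2] and F [L M T^-2] — same dimensions ✓
(B) E₁ + E₂: E₁ [L^2 M T^-2] and E₂ [L^2 M T^-2] — same dimensions ✓
(C) v + a: v [L T^-1] and a [L T^-2] — different dimensions cannot be added/subtracted ✗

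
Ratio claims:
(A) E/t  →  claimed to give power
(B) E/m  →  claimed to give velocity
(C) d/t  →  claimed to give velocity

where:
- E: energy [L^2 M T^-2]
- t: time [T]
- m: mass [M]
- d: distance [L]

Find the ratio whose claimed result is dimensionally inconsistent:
(B) E/m does not give velocity

(A) E/t: [L^2 M T^-3] = power [L^2 M T^-3] ✓
(B) E/m: [L^2 T^-2] ≠ velocity [L T^-1] ✗
(C) d/t: [L T^-1] = velocity [L T^-1] ✓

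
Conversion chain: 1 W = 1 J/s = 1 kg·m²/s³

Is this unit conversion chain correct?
The chain is correct (no errors).

Correct: Watt is Joule per second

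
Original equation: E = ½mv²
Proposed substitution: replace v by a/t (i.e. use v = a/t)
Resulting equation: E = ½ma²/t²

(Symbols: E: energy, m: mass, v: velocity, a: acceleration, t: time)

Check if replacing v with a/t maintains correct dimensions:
No

[v] = [L T^-1] and [a/t] = [L T^-3]. These differ, so the substitution replaces a quantity by one of different dimensions and the result E = ½ma²/t² has LHS [L^2 M T^-2] vs RHS [L^2 M T^-6] — inconsistent.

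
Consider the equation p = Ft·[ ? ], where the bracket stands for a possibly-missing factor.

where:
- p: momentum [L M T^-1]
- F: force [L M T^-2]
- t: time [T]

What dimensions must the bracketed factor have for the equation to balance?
Nothing is missing — the bracketed factor must be dimensionless.

p has dimensions [L M T^-1] and Ft already has dimensions [L M T^-1], so p = Ft is dimensionally complete.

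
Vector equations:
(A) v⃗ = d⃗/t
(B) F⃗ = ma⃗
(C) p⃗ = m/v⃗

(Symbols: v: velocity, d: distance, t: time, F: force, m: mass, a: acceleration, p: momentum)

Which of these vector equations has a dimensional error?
(C) p⃗ = m/v⃗

(A) v⃗ = d⃗/t: LHS [L T^-1], RHS [L T^-1] ✓ — displacement (vector) divided by time (scalar)
(B) F⃗ = ma⃗: LHS [L M T^-2], RHS [L M T^-2] ✓ — Force and acceleration are vectors, mass is a scalar
(C) p⃗ = m/v⃗: LHS [L M T^-1], RHS [L^-1 M T] ✗ — momentum is mass times velocity; should be mv⃗ (and division by a vector is undefined)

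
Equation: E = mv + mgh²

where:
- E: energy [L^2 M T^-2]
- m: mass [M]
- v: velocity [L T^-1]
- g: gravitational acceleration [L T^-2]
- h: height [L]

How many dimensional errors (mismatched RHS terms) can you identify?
2

LHS E: [L^2 M T^-2]
- mv: [L M T^-1] ✗
- mgh²: [L^3 M T^-2] ✗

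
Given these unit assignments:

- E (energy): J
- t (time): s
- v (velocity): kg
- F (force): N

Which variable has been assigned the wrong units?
v

The variable v (velocity) should have units m/s, not kg.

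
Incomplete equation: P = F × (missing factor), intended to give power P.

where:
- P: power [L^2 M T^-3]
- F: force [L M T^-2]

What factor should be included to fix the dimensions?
v (velocity), dimensions [L T^-1]

P has dimensions [L^2 M T^-3] and F has dimensions [L M T^-2].
The missing factor must have dimensions [L^2 M T^-3] / [L M T^-2] = [L T^-1], i.e. velocity (v).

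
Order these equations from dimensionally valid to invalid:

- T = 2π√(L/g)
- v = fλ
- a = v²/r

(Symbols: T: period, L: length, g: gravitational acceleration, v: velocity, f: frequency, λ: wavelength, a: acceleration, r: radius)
Dimensionally correct: T = 2π√(L/g), v = fλ, a = v²/r
Dimensionally incorrect: none
Ordered (correct first, then incorrect): T = 2π√(L/g), v = fλ, a = v²/r

- T = 2π√(L/g): LHS [T], RHS [T] → correct ✓
- v = fλ: LHS [L T^-1], RHS [L T^-1] → correct ✓
- a = v²/r: LHS [L T^-2], RHS [L T^-2] → correct ✓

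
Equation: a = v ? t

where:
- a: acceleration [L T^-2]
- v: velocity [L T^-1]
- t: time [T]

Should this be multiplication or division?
division (÷): a = v ÷ t

a [L T^-2]; v [L T^-1]; t [T].
v × t → [L] ✗
v ÷ t → [L T^-2] ✓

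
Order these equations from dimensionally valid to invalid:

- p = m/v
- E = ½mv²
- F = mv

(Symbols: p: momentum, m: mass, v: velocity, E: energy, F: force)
Dimensionally correct: E = ½mv²
Dimensionally incorrect: p = m/v, F = mv
Ordered (correct first, then incorrect): E = ½mv², p = m/v, F = mv

- p = m/v: LHS [L M T^-1], RHS [L^-1 M T] → incorrect ✗
- E = ½mv²: LHS [L^2 M T^-2], RHS [L^2 M T^-2] → correct ✓
- F = mv: LHS [L M T^-2], RHS [L M T^-1] → incorrect ✗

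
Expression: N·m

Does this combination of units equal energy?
Yes

The expression N·m has dimensions [L^2 M T^-2], which is exactly energy [L^2 M T^-2].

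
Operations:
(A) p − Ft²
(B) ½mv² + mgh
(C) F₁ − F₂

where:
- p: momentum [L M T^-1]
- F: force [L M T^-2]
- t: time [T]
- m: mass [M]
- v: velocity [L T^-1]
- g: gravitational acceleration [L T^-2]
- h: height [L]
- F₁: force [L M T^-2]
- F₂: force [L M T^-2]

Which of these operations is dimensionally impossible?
(A) p − Ft²

(A) p − Ft²: p [L M T^-1] and Ft² [L M] — different dimensions cannot be added/subtracted ✗
(B) ½mv² + mgh: ½mv² [L^2 M T^-2] and mgh [L^2 M T^-2] — same dimensions ✓
(C) F₁ − F₂: F₁ [L M T^-2] and F₂ [L M T^-2] — same dimensions ✓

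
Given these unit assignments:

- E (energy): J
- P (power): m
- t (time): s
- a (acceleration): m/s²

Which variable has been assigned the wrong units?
P

The variable P (power) should have units W, not m.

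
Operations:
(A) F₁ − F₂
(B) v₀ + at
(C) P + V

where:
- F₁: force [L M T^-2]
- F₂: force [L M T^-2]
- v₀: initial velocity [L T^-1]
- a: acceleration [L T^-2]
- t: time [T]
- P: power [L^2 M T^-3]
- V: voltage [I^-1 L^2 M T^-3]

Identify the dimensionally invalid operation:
(C) P + V

(A) F₁ − F₂: F₁ [L M T^-2] and F₂ [L M T^-2] — same dimensions ✓
(B) v₀ + at: v₀ [L T^-1] and at [L T^-1] — same dimensions ✓
(C) P + V: P [L^2 M T^-3] and V [I^-1 L^2 M T^-3] — different dimensions cannot be added/subtracted ✗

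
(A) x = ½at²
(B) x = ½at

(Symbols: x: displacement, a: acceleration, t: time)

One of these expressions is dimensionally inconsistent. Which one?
(B)

(A) x = ½at²: LHS [L], RHS [L] ✓
(B) x = ½at: LHS [L], RHS [L T^-1] ✗

Expression (B) x = ½at is dimensionally incorrect.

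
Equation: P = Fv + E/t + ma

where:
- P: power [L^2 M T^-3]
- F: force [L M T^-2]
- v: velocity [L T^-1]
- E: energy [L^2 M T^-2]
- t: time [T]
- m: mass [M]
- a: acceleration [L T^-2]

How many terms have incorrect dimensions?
1

LHS P: [L^2 M T^-3]
- Fv: [L^2 M T^-3] ✓
- E/t: [L^2 M T^-3] ✓
- ma: [L M T^-2] ✗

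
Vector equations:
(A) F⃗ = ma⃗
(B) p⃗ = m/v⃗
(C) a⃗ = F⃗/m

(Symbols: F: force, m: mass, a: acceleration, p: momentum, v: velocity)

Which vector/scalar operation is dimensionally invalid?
(B) p⃗ = m/v⃗

(A) F⃗ = ma⃗: LHS [L M T^-2], RHS [L M T^-2] ✓ — Force and acceleration are vectors, mass is a scalar
(B) p⃗ = m/v⃗: LHS [L M T^-1], RHS [L^-1 M T] ✗ — momentum is mass times velocity; should be mv⃗ (and division by a vector is undefined)
(C) a⃗ = F⃗/m: LHS [L T^-2], RHS [L T^-2] ✓ — force (vector) divided by mass (scalar)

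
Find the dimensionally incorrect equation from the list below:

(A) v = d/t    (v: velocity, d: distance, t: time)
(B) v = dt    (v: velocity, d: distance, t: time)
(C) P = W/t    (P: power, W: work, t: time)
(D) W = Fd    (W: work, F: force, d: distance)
(B) v = dt

The equation (B) v = dt is dimensionally incorrect.

LHS (v): [L T^-1]
RHS (dt): [L T] ✗

The dimensions do not match. The other three equations balance.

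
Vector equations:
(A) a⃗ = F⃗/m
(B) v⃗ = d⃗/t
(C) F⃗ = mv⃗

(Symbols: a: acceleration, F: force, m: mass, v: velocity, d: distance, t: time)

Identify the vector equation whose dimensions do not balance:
(C) F⃗ = mv⃗

(A) a⃗ = F⃗/m: LHS [L T^-2], RHS [L T^-2] ✓ — force (vector) divided by mass (scalar)
(B) v⃗ = d⃗/t: LHS [L T^-1], RHS [L T^-1] ✓ — displacement (vector) divided by time (scalar)
(C) F⃗ = mv⃗: LHS [L M T^-2], RHS [L M T^-1] ✗ — mass times velocity is momentum, not force; should be ma⃗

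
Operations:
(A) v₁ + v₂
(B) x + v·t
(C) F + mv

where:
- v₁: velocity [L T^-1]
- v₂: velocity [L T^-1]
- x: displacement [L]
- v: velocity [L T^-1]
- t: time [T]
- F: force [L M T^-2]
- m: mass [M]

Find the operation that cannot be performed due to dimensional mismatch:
(C) F + mv

(A) v₁ + v₂: v₁ [L T^-1] and v₂ [L T^-1] — same dimensions ✓
(B) x + v·t: x [L] and v·t [L] — same dimensions ✓
(C) F + mv: F [L M T^-2] and mv [L M T^-1] — different dimensions cannot be added/subtracted ✗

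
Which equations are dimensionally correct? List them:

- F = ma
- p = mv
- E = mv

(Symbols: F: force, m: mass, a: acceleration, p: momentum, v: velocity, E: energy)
Dimensionally correct: F = ma, p = mv
Dimensionally incorrect: E = mv
Ordered (correct first, then incorrect): F = ma, p = mv, E = mv

- F = ma: LHS [L M T^-2], RHS [L M T^-2] → correct ✓
- p = mv: LHS [L M T^-1], RHS [L M T^-1] → correct ✓
- E = mv: LHS [L^2 M T^-2], RHS [L M T^-1] → incorrect ✗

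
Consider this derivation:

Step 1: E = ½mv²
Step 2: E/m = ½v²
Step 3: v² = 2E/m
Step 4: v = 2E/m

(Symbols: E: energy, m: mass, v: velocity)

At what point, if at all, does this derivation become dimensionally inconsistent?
Step 4

Step 1: E = ½mv² → LHS [L^2 M T^-2], RHS [L^2 M T^-2] ✓
Step 2: E/m = ½v² → LHS [L^2 T^-2], RHS [L^2 T^-2] ✓
Step 3: v² = 2E/m → LHS [L^2 T^-2], RHS [L^2 T^-2] ✓
Step 4: v = 2E/m → LHS [L T^-1], RHS [L^2 T^-2] ✗

The first dimensional inconsistency appears in step 4: v = 2E/m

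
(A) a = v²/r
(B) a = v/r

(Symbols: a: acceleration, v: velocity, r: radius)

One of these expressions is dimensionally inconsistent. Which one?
(B)

(A) a = v²/r: LHS [L T^-2], RHS [L T^-2] ✓
(B) a = v/r: LHS [L T^-2], RHS [T^-1] ✗

Expression (B) a = v/r is dimensionally incorrect.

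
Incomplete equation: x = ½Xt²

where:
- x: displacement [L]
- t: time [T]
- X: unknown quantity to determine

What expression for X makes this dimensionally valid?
X = a (acceleration), dimensions [L T^-2]

x has dimensions [L]; the rest of the RHS (½ t²) has dimensions [T^2].
So X must have dimensions [L T^-2] — X = a (acceleration).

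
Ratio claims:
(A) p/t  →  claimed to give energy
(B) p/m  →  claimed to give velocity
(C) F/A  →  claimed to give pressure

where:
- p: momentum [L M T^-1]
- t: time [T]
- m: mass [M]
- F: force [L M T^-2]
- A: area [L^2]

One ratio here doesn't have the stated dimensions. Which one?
(A) p/t does not give energy

(A) p/t: [L M T^-2] ≠ energy [L^2 M T^-2] ✗
(B) p/m: [L T^-1] = velocity [L T^-1] ✓
(C) F/A: [L^-1 M T^-2] = pressure [L^-1 M T^-2] ✓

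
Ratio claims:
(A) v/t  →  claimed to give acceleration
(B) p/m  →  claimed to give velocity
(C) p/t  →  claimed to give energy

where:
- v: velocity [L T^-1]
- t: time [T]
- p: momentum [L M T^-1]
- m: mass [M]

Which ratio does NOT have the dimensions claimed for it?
(C) p/t does not give energy

(A) v/t: [L T^-2] = acceleration [L T^-2] ✓
(B) p/m: [L T^-1] = velocity [L T^-1] ✓
(C) p/t: [L M T^-2] ≠ energy [L^2 M T^-2] ✗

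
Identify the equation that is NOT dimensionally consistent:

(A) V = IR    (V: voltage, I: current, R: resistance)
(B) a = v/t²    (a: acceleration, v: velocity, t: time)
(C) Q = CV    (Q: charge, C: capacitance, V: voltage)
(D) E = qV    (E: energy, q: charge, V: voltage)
(B) a = v/t²

The equation (B) a = v/t² is dimensionally incorrect.

LHS (a): [L T^-2]
RHS (v/t²): [L T^-3] ✗

The dimensions do not match. The other three equations balance.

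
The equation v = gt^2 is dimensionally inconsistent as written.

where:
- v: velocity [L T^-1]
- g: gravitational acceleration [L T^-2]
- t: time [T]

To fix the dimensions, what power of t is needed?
The exponent of t should be 1: v = gt

The LHS v has dimensions [L T^-1]; t has dimensions [T].
As written, the RHS gt^2 (exponent 2 on t) has dimensions [L], which does not match.
With exponent 1, the RHS gt has dimensions [L T^-1], matching the LHS.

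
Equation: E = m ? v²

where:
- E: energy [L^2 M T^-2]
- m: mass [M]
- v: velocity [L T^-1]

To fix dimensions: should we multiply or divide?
multiplication (×): E = m × v²

E [L^2 M T^-2]; m [M]; v² [L^2 T^-2].
m × v² → [L^2 M T^-2] ✓
m ÷ v² → [L^-2 M T^2] ✗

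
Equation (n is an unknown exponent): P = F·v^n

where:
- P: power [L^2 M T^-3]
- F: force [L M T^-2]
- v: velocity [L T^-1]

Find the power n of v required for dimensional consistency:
n = 1

P has dimensions [L^2 M T^-3]; v has dimensions [L T^-1].
The rest of the RHS has dimensions [L M T^-2], so v^n must supply [L T^-1].
With n = 1: F·v^1 has dimensions [L^2 M T^-3], matching the LHS ✓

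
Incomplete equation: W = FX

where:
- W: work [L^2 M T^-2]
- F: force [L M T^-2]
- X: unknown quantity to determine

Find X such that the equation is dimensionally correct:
X = d (distance), dimensions [L]

W has dimensions [L^2 M T^-2]; the rest of the RHS (F) has dimensions [L M T^-2].
So X must have dimensions [L] — X = d (distance).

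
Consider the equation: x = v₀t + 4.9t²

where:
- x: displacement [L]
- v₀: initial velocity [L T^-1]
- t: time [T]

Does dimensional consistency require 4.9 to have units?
Yes

x has dimensions [L], while t² alone has dimensions [T^2]. For the equation to balance, the factor 4.9 must carry dimensions [L T^-2] — it is a dimensional constant (a numerical value of a physical quantity with its units suppressed), not a pure number.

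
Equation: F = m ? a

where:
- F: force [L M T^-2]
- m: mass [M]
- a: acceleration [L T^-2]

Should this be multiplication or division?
multiplication (×): F = m × a

F [L M T^-2]; m [M]; a [L T^-2].
m × a → [L M T^-2] ✓
m ÷ a → [L^-1 M T^2] ✗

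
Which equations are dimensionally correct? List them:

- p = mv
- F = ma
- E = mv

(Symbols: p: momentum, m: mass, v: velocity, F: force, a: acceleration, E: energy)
Dimensionally correct: p = mv, F = ma
Dimensionally incorrect: E = mv
Ordered (correct first, then incorrect): p = mv, F = ma, E = mv

- p = mv: LHS [L M T^-1], RHS [L M T^-1] → correct ✓
- F = ma: LHS [L M T^-2], RHS [L M T^-2] → correct ✓
- E = mv: LHS [L^2 M T^-2], RHS [L M T^-1] → incorrect ✗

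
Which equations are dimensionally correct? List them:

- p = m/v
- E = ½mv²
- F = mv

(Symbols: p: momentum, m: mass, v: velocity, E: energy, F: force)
Dimensionally correct: E = ½mv²
Dimensionally incorrect: p = m/v, F = mv
Ordered (correct first, then incorrect): E = ½mv², p = m/v, F = mv

- p = m/v: LHS [L M T^-1], RHS [L^-1 M T] → incorrect ✗
- E = ½mv²: LHS [L^2 M T^-2], RHS [L^2 M T^-2] → correct ✓
- F = mv: LHS [L M T^-2], RHS [L M T^-1] → incorrect ✗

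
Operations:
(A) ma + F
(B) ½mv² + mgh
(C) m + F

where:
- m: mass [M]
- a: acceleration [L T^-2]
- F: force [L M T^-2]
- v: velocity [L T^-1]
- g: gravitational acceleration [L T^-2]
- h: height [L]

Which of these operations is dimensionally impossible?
(C) m + F

(A) ma + F: ma [L M T^-2] and F [L M T^-2] — same dimensions ✓
(B) ½mv² + mgh: ½mv² [L^2 M T^-2] and mgh [L^2 M T^-2] — same dimensions ✓
(C) m + F: m [M] and F [L M T^-2] — different dimensions cannot be added/subtracted ✗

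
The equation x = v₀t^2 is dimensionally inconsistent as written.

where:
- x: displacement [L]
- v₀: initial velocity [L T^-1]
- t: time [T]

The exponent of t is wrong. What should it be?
The exponent of t should be 1: x = v₀t

The LHS x has dimensions [L]; t has dimensions [T].
As written, the RHS v₀t^2 (exponent 2 on t) has dimensions [L T], which does not match.
With exponent 1, the RHS v₀t has dimensions [L], matching the LHS.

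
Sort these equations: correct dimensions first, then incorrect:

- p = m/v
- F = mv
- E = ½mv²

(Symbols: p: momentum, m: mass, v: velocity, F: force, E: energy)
Dimensionally correct: E = ½mv²
Dimensionally incorrect: p = m/v, F = mv
Ordered (correct first, then incorrect): E = ½mv², p = m/v, F = mv

- p = m/v: LHS [L M T^-1], RHS [L^-1 M T] → incorrect ✗
- F = mv: LHS [L M T^-2], RHS [L M T^-1] → incorrect ✗
- E = ½mv²: LHS [L^2 M T^-2], RHS [L^2 M T^-2] → correct ✓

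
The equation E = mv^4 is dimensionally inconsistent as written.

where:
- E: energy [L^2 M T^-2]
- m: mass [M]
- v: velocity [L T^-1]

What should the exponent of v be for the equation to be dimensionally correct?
The exponent of v should be 2: E = mv^2

The LHS E has dimensions [L^2 M T^-2]; v has dimensions [L T^-1].
As written, the RHS mv^4 (exponent 4 on v) has dimensions [L^4 M T^-4], which does not match.
With exponent 2, the RHS mv^2 has dimensions [L^2 M T^-2], matching the LHS.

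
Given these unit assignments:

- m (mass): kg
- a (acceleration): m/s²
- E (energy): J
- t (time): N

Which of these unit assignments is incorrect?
t

The variable t (time) should have units s, not N.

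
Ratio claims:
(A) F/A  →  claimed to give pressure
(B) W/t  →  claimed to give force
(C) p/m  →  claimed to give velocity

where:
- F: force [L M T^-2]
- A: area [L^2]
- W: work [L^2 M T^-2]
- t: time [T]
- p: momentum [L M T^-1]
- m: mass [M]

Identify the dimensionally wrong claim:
(B) W/t does not give force

(A) F/A: [L^-1 M T^-2] = pressure [L^-1 M T^-2] ✓
(B) W/t: [L^2 M T^-3] ≠ force [L M T^-2] ✗
(C) p/m: [L T^-1] = velocity [L T^-1] ✓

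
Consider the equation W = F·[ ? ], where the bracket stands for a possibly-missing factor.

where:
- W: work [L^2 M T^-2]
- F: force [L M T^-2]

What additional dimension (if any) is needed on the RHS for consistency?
[L] — length (e.g. a distance d)

W has dimensions [L^2 M T^-2]; F has dimensions [L M T^-2].
The bracketed factor must supply [L^2 M T^-2] / [L M T^-2] = [L].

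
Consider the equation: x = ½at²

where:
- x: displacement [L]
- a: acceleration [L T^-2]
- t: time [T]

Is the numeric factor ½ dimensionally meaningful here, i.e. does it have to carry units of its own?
No

x has dimensions [L] and at² already has dimensions [L], so the equation balances without ½ contributing any dimensions. ½ is a pure (dimensionless) number; changing or removing it would not affect dimensional consistency.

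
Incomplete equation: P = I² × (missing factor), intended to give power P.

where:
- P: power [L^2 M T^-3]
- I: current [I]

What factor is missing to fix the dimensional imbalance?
R (resistance), dimensions [I^-2 L^2 M T^-3]

P has dimensions [L^2 M T^-3] and I² has dimensions [I^2].
The missing factor must have dimensions [L^2 M T^-3] / [I^2] = [I^-2 L^2 M T^-3], i.e. resistance (R).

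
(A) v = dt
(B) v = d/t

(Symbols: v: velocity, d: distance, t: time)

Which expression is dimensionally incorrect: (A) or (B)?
(A)

(A) v = dt: LHS [L T^-1], RHS [L T] ✗
(B) v = d/t: LHS [L T^-1], RHS [L T^-1] ✓

Expression (A) v = dt is dimensionally incorrect.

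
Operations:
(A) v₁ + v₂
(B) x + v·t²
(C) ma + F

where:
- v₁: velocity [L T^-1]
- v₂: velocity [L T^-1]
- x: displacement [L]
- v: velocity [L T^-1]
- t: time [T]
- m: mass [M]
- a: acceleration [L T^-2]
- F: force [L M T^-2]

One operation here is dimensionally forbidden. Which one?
(B) x + v·t²

(A) v₁ + v₂: v₁ [L T^-1] and v₂ [L T^-1] — same dimensions ✓
(B) x + v·t²: x [L] and v·t² [L T] — different dimensions cannot be added/subtracted ✗
(C) ma + F: ma [L M T^-2] and F [L M T^-2] — same dimensions ✓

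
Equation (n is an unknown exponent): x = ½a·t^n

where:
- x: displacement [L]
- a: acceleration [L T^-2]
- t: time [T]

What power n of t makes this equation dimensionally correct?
n = 2

x has dimensions [L]; t has dimensions [T].
The rest of the RHS has dimensions [L T^-2], so t^n must supply [T^2].
With n = 2: ½a·t^2 has dimensions [L], matching the LHS ✓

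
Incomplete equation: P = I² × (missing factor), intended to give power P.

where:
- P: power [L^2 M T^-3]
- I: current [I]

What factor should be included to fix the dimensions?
R (resistance), dimensions [I^-2 L^2 M T^-3]

P has dimensions [L^2 M T^-3] and I² has dimensions [I^2].
The missing factor must have dimensions [L^2 M T^-3] / [I^2] = [I^-2 L^2 M T^-3], i.e. resistance (R).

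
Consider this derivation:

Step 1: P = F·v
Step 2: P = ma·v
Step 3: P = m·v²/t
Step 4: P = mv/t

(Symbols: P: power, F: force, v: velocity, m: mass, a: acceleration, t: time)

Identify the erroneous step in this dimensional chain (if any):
Step 4

Step 1: P = F·v → LHS [L^2 M T^-3], RHS [L^2 M T^-3] ✓
Step 2: P = ma·v → LHS [L^2 M T^-3], RHS [L^2 M T^-3] ✓
Step 3: P = m·v²/t → LHS [L^2 M T^-3], RHS [L^2 M T^-3] ✓
Step 4: P = mv/t → LHS [L^2 M T^-3], RHS [L M T^-2] ✗

The first dimensional inconsistency appears in step 4: P = mv/t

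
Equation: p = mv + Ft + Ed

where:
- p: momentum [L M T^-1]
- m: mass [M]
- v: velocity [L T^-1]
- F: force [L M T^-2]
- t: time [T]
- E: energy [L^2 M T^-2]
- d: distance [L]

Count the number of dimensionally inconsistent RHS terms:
1

LHS p: [L M T^-1]
- mv: [L M T^-1] ✓
- Ft: [L M T^-1] ✓
- Ed: [L^3 M T^-2] ✗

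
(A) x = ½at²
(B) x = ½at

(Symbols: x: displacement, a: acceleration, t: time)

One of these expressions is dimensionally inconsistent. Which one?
(B)

(A) x = ½at²: LHS [L], RHS [L] ✓
(B) x = ½at: LHS [L], RHS [L T^-1] ✗

Expression (B) x = ½at is dimensionally incorrect.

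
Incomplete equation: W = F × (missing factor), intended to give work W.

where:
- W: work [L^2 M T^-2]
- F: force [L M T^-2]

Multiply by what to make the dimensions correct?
d (distance), dimensions [L]

W has dimensions [L^2 M T^-2] and F has dimensions [L M T^-2].
The missing factor must have dimensions [L^2 M T^-2] / [L M T^-2] = [L], i.e. distance (d).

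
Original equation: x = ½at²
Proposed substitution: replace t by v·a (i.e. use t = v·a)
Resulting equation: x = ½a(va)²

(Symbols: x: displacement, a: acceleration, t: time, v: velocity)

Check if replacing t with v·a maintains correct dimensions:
No

[t] = [T] and [v·a] = [L^2 T^-3]. These differ, so the substitution replaces a quantity by one of different dimensions and the result x = ½a(va)² has LHS [L] vs RHS [L^5 T^-8] — inconsistent.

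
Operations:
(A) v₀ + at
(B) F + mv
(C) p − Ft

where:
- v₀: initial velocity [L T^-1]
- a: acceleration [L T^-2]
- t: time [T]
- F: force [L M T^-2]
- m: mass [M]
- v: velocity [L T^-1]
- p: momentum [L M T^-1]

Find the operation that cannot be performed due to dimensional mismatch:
(B) F + mv

(A) v₀ + at: v₀ [L T^-1] and at [L T^-1] — same dimensions ✓
(B) F + mv: F [L M T^-2] and mv [L M T^-1] — different dimensions cannot be added/subtracted ✗
(C) p − Ft: p [L M T^-1] and Ft [L M T^-1] — same dimensions ✓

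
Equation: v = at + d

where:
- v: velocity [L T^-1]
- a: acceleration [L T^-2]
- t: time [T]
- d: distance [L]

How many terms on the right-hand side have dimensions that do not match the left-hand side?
1

LHS v: [L T^-1]
- at: [L T^-1] ✓
- d: [L] ✗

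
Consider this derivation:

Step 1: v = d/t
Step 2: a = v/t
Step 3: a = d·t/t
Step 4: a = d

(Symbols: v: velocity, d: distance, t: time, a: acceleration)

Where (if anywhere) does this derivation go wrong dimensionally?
Step 3

Step 1: v = d/t → LHS [L T^-1], RHS [L T^-1] ✓
Step 2: a = v/t → LHS [L T^-2], RHS [L T^-2] ✓
Step 3: a = d·t/t → LHS [L T^-2], RHS [L] ✗

The first dimensional inconsistency appears in step 3: a = d·t/t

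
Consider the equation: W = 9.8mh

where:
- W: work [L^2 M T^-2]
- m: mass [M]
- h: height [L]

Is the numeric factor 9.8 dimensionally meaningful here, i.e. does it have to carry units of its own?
Yes

W has dimensions [L^2 M T^-2], while mh alone has dimensions [L M]. For the equation to balance, the factor 9.8 must carry dimensions [L T^-2] — it is a dimensional constant (a numerical value of a physical quantity with its units suppressed), not a pure number.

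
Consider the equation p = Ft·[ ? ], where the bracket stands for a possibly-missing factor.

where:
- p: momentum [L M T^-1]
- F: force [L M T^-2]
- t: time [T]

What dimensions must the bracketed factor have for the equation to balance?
Nothing is missing — the bracketed factor must be dimensionless.

p has dimensions [L M T^-1] and Ft already has dimensions [L M T^-1], so p = Ft is dimensionally complete.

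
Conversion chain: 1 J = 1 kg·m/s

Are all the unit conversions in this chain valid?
The chain is incorrect (it contains an error).

Incorrect: Joule is kg·m²/s², not kg·m/s (that is momentum)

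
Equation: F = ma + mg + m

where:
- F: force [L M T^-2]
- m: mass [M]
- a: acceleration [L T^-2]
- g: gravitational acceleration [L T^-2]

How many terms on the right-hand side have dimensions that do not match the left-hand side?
1

LHS F: [L M T^-2]
- ma: [L M T^-2] ✓
- mg: [L M T^-2] ✓
- m: [M] ✗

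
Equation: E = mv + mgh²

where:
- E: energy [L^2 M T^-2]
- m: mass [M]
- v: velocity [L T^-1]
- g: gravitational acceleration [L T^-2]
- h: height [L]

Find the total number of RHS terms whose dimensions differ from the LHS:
2

LHS E: [L^2 M T^-2]
- mv: [L M T^-1] ✗
- mgh²: [L^3 M T^-2] ✗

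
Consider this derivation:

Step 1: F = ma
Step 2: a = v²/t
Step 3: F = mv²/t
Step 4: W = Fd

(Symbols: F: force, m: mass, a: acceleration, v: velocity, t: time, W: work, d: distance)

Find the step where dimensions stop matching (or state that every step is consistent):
Step 2

Step 1: F = ma → LHS [L M T^-2], RHS [L M T^-2] ✓
Step 2: a = v²/t → LHS [L T^-2], RHS [L^2 T^-3] ✗

The first dimensional inconsistency appears in step 2: a = v²/t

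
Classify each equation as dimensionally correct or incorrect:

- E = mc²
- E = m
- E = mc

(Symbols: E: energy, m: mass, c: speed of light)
Dimensionally correct: E = mc²
Dimensionally incorrect: E = m, E = mc
Ordered (correct first, then incorrect): E = mc², E = m, E = mc

- E = mc²: LHS [L^2 M T^-2], RHS [L^2 M T^-2] → correct ✓
- E = m: LHS [L^2 M T^-2], RHS [M] → incorrect ✗
- E = mc: LHS [L^2 M T^-2], RHS [L M T^-1] → incorrect ✗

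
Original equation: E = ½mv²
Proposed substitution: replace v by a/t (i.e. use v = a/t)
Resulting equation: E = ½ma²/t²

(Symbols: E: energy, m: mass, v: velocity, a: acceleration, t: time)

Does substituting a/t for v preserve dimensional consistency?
No

[v] = [L T^-1] and [a/t] = [L T^-3]. These differ, so the substitution replaces a quantity by one of different dimensions and the result E = ½ma²/t² has LHS [L^2 M T^-2] vs RHS [L^2 M T^-6] — inconsistent.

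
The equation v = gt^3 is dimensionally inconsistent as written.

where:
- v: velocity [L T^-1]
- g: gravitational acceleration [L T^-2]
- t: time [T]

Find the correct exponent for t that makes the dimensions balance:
The exponent of t should be 1: v = gt

The LHS v has dimensions [L T^-1]; t has dimensions [T].
As written, the RHS gt^3 (exponent 3 on t) has dimensions [L T], which does not match.
With exponent 1, the RHS gt has dimensions [L T^-1], matching the LHS.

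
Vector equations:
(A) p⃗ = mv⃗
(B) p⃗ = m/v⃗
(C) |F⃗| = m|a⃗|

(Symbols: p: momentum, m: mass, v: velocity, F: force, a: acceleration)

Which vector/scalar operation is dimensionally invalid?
(B) p⃗ = m/v⃗

(A) p⃗ = mv⃗: LHS [L M T^-1], RHS [L M T^-1] ✓ — mass (scalar) times velocity (vector)
(B) p⃗ = m/v⃗: LHS [L M T^-1], RHS [L^-1 M T] ✗ — momentum is mass times velocity; should be mv⃗ (and division by a vector is undefined)
(C) |F⃗| = m|a⃗|: LHS [L M T^-2], RHS [L M T^-2] ✓ — magnitudes of vectors are scalars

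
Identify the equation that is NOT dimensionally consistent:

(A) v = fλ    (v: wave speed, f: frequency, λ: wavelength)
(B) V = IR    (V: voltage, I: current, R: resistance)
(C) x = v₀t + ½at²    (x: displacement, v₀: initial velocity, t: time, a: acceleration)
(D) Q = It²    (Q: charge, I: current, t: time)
(D) Q = It²

The equation (D) Q = It² is dimensionally incorrect.

LHS (Q): [I T]
RHS (It²): [I T^2] ✗

The dimensions do not match. The other three equations balance.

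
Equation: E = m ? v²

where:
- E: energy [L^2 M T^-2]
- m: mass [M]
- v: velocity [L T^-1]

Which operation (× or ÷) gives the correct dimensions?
multiplication (×): E = m × v²

E [L^2 M T^-2]; m [M]; v² [L^2 T^-2].
m × v² → [L^2 M T^-2] ✓
m ÷ v² → [L^-2 M T^2] ✗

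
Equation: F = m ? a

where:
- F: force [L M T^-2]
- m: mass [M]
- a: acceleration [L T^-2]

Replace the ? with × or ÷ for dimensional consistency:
multiplication (×): F = m × a

F [L M T^-2]; m [M]; a [L T^-2].
m × a → [L M T^-2] ✓
m ÷ a → [L^-1 M T^2] ✗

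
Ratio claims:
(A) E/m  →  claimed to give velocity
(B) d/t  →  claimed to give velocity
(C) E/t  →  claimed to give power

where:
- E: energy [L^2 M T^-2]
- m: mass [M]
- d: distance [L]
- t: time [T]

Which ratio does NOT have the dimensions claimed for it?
(A) E/m does not give velocity

(A) E/m: [L^2 T^-2] ≠ velocity [L T^-1] ✗
(B) d/t: [L T^-1] = velocity [L T^-1] ✓
(C) E/t: [L^2 M T^-3] = power [L^2 M T^-3] ✓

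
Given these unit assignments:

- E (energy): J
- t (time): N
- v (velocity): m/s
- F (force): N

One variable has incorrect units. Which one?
t

The variable t (time) should have units s, not N.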